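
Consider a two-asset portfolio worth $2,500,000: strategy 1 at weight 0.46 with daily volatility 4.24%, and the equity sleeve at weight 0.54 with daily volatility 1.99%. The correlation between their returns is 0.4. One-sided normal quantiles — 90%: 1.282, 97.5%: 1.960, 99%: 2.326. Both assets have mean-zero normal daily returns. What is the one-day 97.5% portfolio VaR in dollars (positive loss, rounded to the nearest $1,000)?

σ_p² = 0.46²·4.24² + 0.54²·1.99² + 2·0.4·0.46·0.54·4.24·1.99 = 6.6355 (%²).
σ_p = √6.6355 = 2.576%.
VaR = 1.960 × 2.576% = 5.049%; on $2,500,000 that is $126,225.

$126,000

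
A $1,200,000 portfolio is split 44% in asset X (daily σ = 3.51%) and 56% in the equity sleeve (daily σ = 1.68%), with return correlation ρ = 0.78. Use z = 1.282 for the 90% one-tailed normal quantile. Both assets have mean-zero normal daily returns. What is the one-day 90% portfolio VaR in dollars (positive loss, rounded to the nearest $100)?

σ_p² = 0.44²·3.51² + 0.56²·1.68² + 2·0.78·0.44·0.56·3.51·1.68 = 5.5369 (%²).
σ_p = √5.5369 = 2.353%.
VaR = 1.282 × 2.353% = 3.017%; on $1,200,000 that is $36,204.

$36,200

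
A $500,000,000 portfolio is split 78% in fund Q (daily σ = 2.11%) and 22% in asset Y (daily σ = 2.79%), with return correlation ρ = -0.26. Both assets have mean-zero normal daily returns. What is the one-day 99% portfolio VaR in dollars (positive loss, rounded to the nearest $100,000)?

$18,600,000

σ_p² = 0.78²·2.11² + 0.22²·2.79² + 2·-0.26·0.78·0.22·2.11·2.79 = 2.5601 (%²).
σ_p = √2.5601 = 1.600%.
At 99%, z = 2.326.
VaR = 2.326 × 1.600% = 3.722%; on $500,000,000 that is $18,610,000.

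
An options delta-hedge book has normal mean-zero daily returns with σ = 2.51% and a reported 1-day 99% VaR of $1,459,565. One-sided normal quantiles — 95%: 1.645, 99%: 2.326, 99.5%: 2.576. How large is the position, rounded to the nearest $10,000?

$25,000,000

VaR as a fraction of value: z·σ = 2.326 × 2.51% = 5.83826%.
Position = $1,459,565 / 0.0583826 = $25,000,000.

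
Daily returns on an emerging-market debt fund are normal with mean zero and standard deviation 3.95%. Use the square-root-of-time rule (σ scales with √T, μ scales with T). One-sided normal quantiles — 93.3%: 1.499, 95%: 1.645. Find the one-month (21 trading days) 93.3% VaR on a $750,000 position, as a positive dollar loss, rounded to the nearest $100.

$203,500

σ_{21d} = 3.95% × √21 = 18.101%.
VaR = 1.499 × 18.101% = 27.133%.
On $750,000: 0.27133 × $750,000 = $203,498.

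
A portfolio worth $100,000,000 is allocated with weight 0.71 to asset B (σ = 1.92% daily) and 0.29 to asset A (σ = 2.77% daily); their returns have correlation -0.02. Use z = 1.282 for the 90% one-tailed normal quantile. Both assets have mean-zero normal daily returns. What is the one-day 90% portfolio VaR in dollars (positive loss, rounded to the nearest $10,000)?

$2,010,000

σ_p² = 0.71²·1.92² + 0.29²·2.77² + 2·-0.02·0.71·0.29·1.92·2.77 = 2.4598 (%²).
σ_p = √2.4598 = 1.568%.
VaR = 1.282 × 1.568% = 2.010%; on $100,000,000 that is $2,010,000.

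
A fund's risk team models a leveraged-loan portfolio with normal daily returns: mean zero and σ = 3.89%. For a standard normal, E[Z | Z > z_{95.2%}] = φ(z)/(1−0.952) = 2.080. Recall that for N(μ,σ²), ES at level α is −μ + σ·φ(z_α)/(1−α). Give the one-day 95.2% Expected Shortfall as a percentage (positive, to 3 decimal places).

8.091%

ES = 3.89% × 2.080 = 8.091%.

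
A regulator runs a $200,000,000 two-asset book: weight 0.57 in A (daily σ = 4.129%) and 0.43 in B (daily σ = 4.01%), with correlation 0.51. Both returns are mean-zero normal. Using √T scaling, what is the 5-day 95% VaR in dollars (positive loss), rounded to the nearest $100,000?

σ_p = √(0.57²·4.129² + 0.43²·4.01² + 2·0.51·0.57·0.43·4.129·4.01) = 3.557%.
σ_{5d} = 3.557% × √5 = 7.954%.
z(95%) = 1.645.
VaR = 1.645 × 7.954% = 13.084%; on $200,000,000 that is $26,168,000.

$26,200,000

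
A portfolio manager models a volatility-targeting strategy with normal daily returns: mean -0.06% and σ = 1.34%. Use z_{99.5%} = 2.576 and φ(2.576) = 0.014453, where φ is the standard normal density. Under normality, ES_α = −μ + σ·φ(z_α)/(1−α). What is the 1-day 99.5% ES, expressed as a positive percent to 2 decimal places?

3.93%

Tail multiplier: φ(z)/(1−α) = 0.014453 / 0.005 = 2.891.
ES = −(-0.06%) + 1.34% × 2.891 = 3.934%.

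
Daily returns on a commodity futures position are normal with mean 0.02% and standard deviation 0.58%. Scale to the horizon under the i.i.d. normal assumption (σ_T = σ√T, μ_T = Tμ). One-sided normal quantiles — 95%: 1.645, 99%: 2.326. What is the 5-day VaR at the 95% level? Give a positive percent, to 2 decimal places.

2.03%

σ_{5d} = 0.58% × √5 = 1.297%; μ_{5d} = 5 × 0.02% = 0.100%.
VaR = −(0.100%) + 1.645 × 1.297% = 2.034%.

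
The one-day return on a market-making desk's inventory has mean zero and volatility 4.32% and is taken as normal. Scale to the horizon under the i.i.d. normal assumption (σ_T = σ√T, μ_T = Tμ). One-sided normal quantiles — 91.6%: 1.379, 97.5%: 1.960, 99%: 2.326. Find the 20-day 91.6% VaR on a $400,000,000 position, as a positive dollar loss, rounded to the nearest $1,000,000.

σ_{20d} = 4.32% × √20 = 19.320%.
VaR = 1.379 × 19.320% = 26.642%.
On $400,000,000: 0.26642 × $400,000,000 = $106,568,000.

$107,000,000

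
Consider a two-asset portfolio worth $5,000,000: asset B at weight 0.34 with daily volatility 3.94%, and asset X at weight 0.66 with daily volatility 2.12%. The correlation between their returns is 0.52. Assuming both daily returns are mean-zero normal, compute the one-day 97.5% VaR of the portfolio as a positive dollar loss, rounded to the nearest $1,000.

σ_p² = 0.34²·3.94² + 0.66²·2.12² + 2·0.52·0.34·0.66·3.94·2.12 = 5.7016 (%²).
σ_p = √5.7016 = 2.388%.
At 97.5%, z = 1.960.
VaR = 1.960 × 2.388% = 4.680%; on $5,000,000 that is $234,000.

$234,000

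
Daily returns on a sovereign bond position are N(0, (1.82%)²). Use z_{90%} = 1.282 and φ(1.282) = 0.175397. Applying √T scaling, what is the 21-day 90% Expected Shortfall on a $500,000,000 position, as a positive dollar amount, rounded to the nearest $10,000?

$73,140,000

σ_{21d} = 1.82% × √21 = 8.340%.
ES multiplier = φ(z)/(1−α) = 0.175397/0.1 = 1.754.
ES = 8.340% × 1.754 = 14.628%; on $500,000,000: $73,140,000.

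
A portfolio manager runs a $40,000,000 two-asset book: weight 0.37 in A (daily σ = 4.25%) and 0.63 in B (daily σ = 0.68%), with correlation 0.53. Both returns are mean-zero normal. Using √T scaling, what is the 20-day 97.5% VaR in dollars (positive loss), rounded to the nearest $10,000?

$6,440,000

σ_p = √(0.37²·4.25² + 0.63²·0.68² + 2·0.53·0.37·0.63·4.25·0.68) = 1.836%.
σ_{20d} = 1.836% × √20 = 8.211%.
z(97.5%) = 1.960.
VaR = 1.960 × 8.211% = 16.094%; on $40,000,000 that is $6,437,600.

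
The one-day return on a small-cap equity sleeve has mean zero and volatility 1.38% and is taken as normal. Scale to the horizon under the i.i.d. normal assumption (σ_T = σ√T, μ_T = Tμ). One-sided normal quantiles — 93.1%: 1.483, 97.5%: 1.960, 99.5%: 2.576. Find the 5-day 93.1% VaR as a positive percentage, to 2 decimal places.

4.58%

σ_{5d} = 1.38% × √5 = 3.086%.
VaR = 1.483 × 3.086% = 4.577%.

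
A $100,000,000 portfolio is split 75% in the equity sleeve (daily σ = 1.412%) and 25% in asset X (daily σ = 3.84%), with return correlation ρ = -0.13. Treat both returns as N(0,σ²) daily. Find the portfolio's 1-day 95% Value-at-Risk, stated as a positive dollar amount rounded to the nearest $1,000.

$2,194,000

σ_p² = 0.75²·1.412² + 0.25²·3.84² + 2·-0.13·0.75·0.25·1.412·3.84 = 1.7788 (%²).
σ_p = √1.7788 = 1.334%.
At 95%, z = 1.645.
VaR = 1.645 × 1.334% = 2.194%; on $100,000,000 that is $2,194,000.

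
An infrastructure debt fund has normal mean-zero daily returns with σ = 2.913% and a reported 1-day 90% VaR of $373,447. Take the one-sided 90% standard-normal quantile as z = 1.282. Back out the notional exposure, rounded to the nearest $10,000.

VaR as a fraction of value: z·σ = 1.282 × 2.913% = 3.73447%.
Position = $373,447 / 0.0373447 = $10,000,011.

$10,000,000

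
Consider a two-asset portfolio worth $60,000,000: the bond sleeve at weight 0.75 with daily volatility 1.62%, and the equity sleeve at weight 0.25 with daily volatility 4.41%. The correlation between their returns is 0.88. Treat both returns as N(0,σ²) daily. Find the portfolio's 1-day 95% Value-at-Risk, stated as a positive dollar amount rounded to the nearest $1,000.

$2,218,000

σ_p² = 0.75²·1.62² + 0.25²·4.41² + 2·0.88·0.75·0.25·1.62·4.41 = 5.0493 (%²).
σ_p = √5.0493 = 2.247%.
At 95%, z = 1.645.
VaR = 1.645 × 2.247% = 3.696%; on $60,000,000 that is $2,217,600.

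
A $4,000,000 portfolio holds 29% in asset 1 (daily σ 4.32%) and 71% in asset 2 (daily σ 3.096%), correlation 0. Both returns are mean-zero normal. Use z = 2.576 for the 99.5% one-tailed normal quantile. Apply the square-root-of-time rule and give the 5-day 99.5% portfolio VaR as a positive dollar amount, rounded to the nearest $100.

$582,900

σ_p = √(0.29²·4.32² + 0.71²·3.096² + 2·0·0.29·0.71·4.32·3.096) = 2.530%.
σ_{5d} = 2.530% × √5 = 5.657%.
VaR = 2.576 × 5.657% = 14.572%; on $4,000,000 that is $582,880.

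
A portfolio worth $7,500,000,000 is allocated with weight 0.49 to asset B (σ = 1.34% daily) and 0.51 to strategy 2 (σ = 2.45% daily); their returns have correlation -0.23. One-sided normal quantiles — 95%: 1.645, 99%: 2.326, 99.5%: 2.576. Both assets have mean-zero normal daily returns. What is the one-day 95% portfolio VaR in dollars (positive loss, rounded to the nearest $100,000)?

$156,800,000

σ_p² = 0.49²·1.34² + 0.51²·2.45² + 2·-0.23·0.49·0.51·1.34·2.45 = 1.6150 (%²).
σ_p = √1.6150 = 1.271%.
VaR = 1.645 × 1.271% = 2.091%; on $7,500,000,000 that is $156,825,000.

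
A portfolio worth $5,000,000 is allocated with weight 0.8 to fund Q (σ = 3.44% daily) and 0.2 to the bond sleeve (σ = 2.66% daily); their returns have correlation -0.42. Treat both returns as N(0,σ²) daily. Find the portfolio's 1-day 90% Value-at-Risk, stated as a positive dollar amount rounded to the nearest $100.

σ_p² = 0.8²·3.44² + 0.2²·2.66² + 2·-0.42·0.8·0.2·3.44·2.66 = 6.6267 (%²).
σ_p = √6.6267 = 2.574%.
At 90%, z = 1.282.
VaR = 1.282 × 2.574% = 3.300%; on $5,000,000 that is $165,000.

$165,000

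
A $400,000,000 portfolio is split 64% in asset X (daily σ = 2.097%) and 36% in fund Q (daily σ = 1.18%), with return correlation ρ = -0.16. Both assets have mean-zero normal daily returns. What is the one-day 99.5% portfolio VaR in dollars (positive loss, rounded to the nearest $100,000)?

σ_p² = 0.64²·2.097² + 0.36²·1.18² + 2·-0.16·0.64·0.36·2.097·1.18 = 1.7992 (%²).
σ_p = √1.7992 = 1.341%.
At 99.5%, z = 2.576.
VaR = 2.576 × 1.341% = 3.454%; on $400,000,000 that is $13,816,000.

$13,800,000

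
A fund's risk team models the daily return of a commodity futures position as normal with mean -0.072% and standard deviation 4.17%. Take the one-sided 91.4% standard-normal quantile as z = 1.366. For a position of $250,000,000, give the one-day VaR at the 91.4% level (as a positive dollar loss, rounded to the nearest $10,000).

VaR = −μ + z·σ = −(-0.072%) + 1.366 × 4.17% = 5.768%.
On $250,000,000: 0.05768 × $250,000,000 = $14,420,000.

$14,420,000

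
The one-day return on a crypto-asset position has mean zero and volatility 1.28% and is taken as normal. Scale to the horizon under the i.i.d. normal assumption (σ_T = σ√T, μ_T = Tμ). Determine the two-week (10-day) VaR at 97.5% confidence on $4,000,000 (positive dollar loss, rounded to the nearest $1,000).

$317,000

At 97.5%, z = 1.960.
σ_{10d} = 1.28% × √10 = 4.048%.
VaR = 1.960 × 4.048% = 7.934%.
On $4,000,000: 0.07934 × $4,000,000 = $317,360.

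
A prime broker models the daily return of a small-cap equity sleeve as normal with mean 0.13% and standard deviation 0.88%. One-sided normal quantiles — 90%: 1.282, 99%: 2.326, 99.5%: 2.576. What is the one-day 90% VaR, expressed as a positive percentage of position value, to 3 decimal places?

VaR = −μ + z·σ = −(0.13%) + 1.282 × 0.88% = 0.998%.

0.998%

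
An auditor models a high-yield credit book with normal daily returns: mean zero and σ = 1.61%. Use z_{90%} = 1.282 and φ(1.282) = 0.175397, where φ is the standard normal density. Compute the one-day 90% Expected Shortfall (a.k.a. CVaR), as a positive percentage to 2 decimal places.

2.82%

Tail multiplier: φ(z)/(1−α) = 0.175397 / 0.1 = 1.754.
ES = 1.61% × 1.754 = 2.824%.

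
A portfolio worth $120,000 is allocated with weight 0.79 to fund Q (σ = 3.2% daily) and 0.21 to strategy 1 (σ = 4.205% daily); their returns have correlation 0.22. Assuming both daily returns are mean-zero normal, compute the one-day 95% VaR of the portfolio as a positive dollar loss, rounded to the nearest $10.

σ_p² = 0.79²·3.2² + 0.21²·4.205² + 2·0.22·0.79·0.21·3.2·4.205 = 8.1528 (%²).
σ_p = √8.1528 = 2.855%.
At 95%, z = 1.645.
VaR = 1.645 × 2.855% = 4.696%; on $120,000 that is $5,635.

$5,640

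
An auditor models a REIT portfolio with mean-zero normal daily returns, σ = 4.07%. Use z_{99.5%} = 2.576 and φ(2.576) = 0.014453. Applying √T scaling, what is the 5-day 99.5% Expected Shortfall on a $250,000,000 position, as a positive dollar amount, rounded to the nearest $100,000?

σ_{5d} = 4.07% × √5 = 9.101%.
ES multiplier = φ(z)/(1−α) = 0.014453/0.005 = 2.891.
ES = 9.101% × 2.891 = 26.311%; on $250,000,000: $65,777,500.

$65,800,000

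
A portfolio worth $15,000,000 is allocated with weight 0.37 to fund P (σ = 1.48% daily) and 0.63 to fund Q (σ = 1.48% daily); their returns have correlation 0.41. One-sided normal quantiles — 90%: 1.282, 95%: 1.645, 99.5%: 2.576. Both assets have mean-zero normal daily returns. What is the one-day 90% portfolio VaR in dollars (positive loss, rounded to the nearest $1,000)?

σ_p² = 0.37²·1.48² + 0.63²·1.48² + 2·0.41·0.37·0.63·1.48·1.48 = 1.5879 (%²).
σ_p = √1.5879 = 1.260%.
VaR = 1.282 × 1.260% = 1.615%; on $15,000,000 that is $242,250.

$242,000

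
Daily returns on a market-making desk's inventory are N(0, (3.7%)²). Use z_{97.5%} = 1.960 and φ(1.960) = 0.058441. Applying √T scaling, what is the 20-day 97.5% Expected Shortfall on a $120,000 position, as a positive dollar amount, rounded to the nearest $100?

σ_{20d} = 3.7% × √20 = 16.547%.
ES multiplier = φ(z)/(1−α) = 0.058441/0.025 = 2.338.
ES = 16.547% × 2.338 = 38.687%; on $120,000: $46,424.

$46,400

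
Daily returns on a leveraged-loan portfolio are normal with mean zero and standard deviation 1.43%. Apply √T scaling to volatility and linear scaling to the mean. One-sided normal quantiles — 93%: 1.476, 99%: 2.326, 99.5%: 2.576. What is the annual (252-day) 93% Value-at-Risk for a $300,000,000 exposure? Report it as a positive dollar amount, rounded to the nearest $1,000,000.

σ_{252d} = 1.43% × √252 = 22.701%.
VaR = 1.476 × 22.701% = 33.507%.
On $300,000,000: 0.33507 × $300,000,000 = $100,521,000.

$101,000,000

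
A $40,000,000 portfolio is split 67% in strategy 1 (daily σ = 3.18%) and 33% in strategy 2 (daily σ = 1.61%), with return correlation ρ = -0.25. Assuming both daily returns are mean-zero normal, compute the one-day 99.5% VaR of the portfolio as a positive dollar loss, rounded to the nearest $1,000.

σ_p² = 0.67²·3.18² + 0.33²·1.61² + 2·-0.25·0.67·0.33·3.18·1.61 = 4.2557 (%²).
σ_p = √4.2557 = 2.063%.
At 99.5%, z = 2.576.
VaR = 2.576 × 2.063% = 5.314%; on $40,000,000 that is $2,125,600.

$2,126,000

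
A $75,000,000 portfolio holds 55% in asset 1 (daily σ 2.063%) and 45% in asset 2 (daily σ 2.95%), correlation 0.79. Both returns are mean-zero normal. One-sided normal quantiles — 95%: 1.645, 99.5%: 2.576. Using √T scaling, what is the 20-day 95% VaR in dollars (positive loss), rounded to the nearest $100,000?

$12,900,000

σ_p = √(0.55²·2.063² + 0.45²·2.95² + 2·0.79·0.55·0.45·2.063·2.95) = 2.330%.
σ_{20d} = 2.330% × √20 = 10.420%.
VaR = 1.645 × 10.420% = 17.141%; on $75,000,000 that is $12,855,750.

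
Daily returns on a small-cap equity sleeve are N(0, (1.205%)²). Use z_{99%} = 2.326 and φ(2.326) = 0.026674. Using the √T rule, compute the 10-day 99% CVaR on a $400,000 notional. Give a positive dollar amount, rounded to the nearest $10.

σ_{10d} = 1.205% × √10 = 3.811%.
ES multiplier = φ(z)/(1−α) = 0.026674/0.01 = 2.667.
ES = 3.811% × 2.667 = 10.164%; on $400,000: $40,656.

$40,660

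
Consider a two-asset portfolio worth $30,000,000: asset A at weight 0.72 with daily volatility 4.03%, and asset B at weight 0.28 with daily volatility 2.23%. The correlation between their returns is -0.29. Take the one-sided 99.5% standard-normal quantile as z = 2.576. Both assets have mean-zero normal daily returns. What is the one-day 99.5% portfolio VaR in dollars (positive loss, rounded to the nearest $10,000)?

$2,150,000

σ_p² = 0.72²·4.03² + 0.28²·2.23² + 2·-0.29·0.72·0.28·4.03·2.23 = 7.7583 (%²).
σ_p = √7.7583 = 2.785%.
VaR = 2.576 × 2.785% = 7.174%; on $30,000,000 that is $2,152,200.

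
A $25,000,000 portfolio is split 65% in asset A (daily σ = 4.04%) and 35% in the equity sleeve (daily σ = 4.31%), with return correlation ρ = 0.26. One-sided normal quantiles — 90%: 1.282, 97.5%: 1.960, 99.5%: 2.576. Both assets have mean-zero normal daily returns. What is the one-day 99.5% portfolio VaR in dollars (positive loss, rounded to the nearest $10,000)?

$2,160,000

σ_p² = 0.65²·4.04² + 0.35²·4.31² + 2·0.26·0.65·0.35·4.04·4.31 = 11.2313 (%²).
σ_p = √11.2313 = 3.351%.
VaR = 2.576 × 3.351% = 8.632%; on $25,000,000 that is $2,158,000.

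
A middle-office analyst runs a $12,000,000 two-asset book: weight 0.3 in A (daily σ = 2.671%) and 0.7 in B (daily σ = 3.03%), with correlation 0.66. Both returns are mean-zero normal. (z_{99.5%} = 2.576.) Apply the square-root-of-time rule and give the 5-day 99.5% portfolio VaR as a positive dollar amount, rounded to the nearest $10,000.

$1,880,000

σ_p = √(0.3²·2.671² + 0.7²·3.03² + 2·0.66·0.3·0.7·2.671·3.03) = 2.717%.
σ_{5d} = 2.717% × √5 = 6.075%.
VaR = 2.576 × 6.075% = 15.649%; on $12,000,000 that is $1,877,880.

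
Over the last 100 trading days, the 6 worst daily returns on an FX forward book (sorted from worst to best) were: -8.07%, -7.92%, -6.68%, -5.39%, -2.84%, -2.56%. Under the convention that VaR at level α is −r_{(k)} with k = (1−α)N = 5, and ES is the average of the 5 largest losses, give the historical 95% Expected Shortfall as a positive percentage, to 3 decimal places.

6.180%

The 5 worst returns sum to -30.90%.
ES = −(-30.90%) / 5 = 6.18% ≈ 6.180%.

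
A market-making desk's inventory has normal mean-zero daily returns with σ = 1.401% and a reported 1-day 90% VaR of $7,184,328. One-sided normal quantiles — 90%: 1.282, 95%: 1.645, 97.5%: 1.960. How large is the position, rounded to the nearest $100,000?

$400,000,000

VaR as a fraction of value: z·σ = 1.282 × 1.401% = 1.79608%.
Position = $7,184,328 / 0.0179608 = $400,000,000.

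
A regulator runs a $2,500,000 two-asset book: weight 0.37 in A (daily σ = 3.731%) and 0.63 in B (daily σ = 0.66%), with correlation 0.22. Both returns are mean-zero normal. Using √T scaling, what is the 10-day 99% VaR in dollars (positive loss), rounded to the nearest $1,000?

$281,000

σ_p = √(0.37²·3.731² + 0.63²·0.66² + 2·0.22·0.37·0.63·3.731·0.66) = 1.527%.
σ_{10d} = 1.527% × √10 = 4.829%.
z(99%) = 2.326.
VaR = 2.326 × 4.829% = 11.232%; on $2,500,000 that is $280,800.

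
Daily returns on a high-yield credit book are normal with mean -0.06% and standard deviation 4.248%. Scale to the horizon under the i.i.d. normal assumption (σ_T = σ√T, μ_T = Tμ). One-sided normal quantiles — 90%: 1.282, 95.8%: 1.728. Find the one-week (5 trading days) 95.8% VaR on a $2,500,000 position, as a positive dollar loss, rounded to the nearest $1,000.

$418,000

σ_{5d} = 4.248% × √5 = 9.499%; μ_{5d} = 5 × -0.06% = -0.300%.
VaR = −(-0.300%) + 1.728 × 9.499% = 16.714%.
On $2,500,000: 0.16714 × $2,500,000 = $417,850.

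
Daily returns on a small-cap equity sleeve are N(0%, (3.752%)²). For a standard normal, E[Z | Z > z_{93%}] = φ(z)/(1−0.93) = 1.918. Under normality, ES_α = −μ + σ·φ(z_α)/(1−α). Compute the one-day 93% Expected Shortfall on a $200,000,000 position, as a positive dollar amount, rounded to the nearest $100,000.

ES = 3.752% × 1.918 = 7.196%.
On $200,000,000: 0.07196 × $200,000,000 = $14,392,000.

$14,400,000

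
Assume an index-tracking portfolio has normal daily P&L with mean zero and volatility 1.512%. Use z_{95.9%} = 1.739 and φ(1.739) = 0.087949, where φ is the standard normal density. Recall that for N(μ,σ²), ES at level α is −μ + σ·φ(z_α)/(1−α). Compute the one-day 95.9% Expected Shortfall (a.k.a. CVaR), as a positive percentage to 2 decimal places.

Tail multiplier: φ(z)/(1−α) = 0.087949 / 0.041 = 2.145.
ES = 1.512% × 2.145 = 3.243%.

3.24%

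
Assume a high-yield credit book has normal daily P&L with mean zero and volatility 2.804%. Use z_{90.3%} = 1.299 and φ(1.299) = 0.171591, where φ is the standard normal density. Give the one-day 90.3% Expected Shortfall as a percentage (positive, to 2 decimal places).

Tail multiplier: φ(z)/(1−α) = 0.171591 / 0.097 = 1.769.
ES = 2.804% × 1.769 = 4.960%.

4.96%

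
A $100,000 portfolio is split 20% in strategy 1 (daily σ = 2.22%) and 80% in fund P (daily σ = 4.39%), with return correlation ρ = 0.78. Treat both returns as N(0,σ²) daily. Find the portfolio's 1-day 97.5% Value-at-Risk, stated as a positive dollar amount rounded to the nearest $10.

$7,580

σ_p² = 0.2²·2.22² + 0.8²·4.39² + 2·0.78·0.2·0.8·2.22·4.39 = 14.9638 (%²).
σ_p = √14.9638 = 3.868%.
At 97.5%, z = 1.960.
VaR = 1.960 × 3.868% = 7.581%; on $100,000 that is $7,581.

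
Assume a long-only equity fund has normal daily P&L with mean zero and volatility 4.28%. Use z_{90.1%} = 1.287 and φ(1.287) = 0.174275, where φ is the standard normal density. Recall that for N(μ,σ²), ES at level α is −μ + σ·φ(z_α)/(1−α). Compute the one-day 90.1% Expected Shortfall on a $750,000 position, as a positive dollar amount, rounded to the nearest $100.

Tail multiplier: φ(z)/(1−α) = 0.174275 / 0.099 = 1.760.
ES = 4.28% × 1.760 = 7.533%.
On $750,000: 0.07533 × $750,000 = $56,498.

$56,500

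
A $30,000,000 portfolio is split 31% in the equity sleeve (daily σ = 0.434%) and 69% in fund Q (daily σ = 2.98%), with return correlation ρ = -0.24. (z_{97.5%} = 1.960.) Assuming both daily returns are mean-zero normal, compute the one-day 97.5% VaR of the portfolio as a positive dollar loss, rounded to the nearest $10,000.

σ_p² = 0.31²·0.434² + 0.69²·2.98² + 2·-0.24·0.31·0.69·0.434·2.98 = 4.1133 (%²).
σ_p = √4.1133 = 2.028%.
VaR = 1.960 × 2.028% = 3.975%; on $30,000,000 that is $1,192,500.

$1,190,000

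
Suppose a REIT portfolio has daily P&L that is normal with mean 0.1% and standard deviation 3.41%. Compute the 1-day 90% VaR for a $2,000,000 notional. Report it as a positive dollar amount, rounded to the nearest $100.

At 90% one-sided, z = 1.282.
VaR = −μ + z·σ = −(0.1%) + 1.282 × 3.41% = 4.272%.
On $2,000,000: 0.04272 × $2,000,000 = $85,440.

$85,400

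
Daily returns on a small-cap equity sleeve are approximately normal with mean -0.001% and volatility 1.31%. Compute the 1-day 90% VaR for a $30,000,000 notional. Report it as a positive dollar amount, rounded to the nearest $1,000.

At 90% one-sided, z = 1.282.
VaR = −μ + z·σ = −(-0.001%) + 1.282 × 1.31% = 1.680%.
On $30,000,000: 0.01680 × $30,000,000 = $504,000.

$504,000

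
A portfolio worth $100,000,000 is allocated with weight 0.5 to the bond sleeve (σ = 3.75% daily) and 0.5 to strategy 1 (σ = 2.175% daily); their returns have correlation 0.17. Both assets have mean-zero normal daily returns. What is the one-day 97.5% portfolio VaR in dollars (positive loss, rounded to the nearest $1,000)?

$4,551,000

σ_p² = 0.5²·3.75² + 0.5²·2.175² + 2·0.17·0.5·0.5·3.75·2.175 = 5.3916 (%²).
σ_p = √5.3916 = 2.322%.
At 97.5%, z = 1.960.
VaR = 1.960 × 2.322% = 4.551%; on $100,000,000 that is $4,551,000.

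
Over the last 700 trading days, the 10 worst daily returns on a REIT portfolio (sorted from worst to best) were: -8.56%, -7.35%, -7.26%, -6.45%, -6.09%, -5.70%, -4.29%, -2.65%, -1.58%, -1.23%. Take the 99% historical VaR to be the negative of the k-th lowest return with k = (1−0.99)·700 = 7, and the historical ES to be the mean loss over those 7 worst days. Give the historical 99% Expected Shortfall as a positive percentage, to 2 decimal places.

6.53%

The 7 worst returns sum to -45.70%.
ES = −(-45.70%) / 7 = 6.5285…% ≈ 6.53%.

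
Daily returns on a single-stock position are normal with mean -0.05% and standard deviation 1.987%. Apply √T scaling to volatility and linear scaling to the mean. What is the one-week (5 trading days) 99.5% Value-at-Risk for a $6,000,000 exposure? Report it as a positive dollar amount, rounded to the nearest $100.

At 99.5%, z = 2.576.
σ_{5d} = 1.987% × √5 = 4.443%; μ_{5d} = 5 × -0.05% = -0.250%.
VaR = −(-0.250%) + 2.576 × 4.443% = 11.695%.
On $6,000,000: 0.11695 × $6,000,000 = $701,700.

$701,700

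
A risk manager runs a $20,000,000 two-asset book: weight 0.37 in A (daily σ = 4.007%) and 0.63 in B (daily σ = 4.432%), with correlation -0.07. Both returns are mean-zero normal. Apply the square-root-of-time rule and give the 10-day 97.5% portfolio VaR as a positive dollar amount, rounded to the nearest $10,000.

σ_p = √(0.37²·4.007² + 0.63²·4.432² + 2·-0.07·0.37·0.63·4.007·4.432) = 3.068%.
σ_{10d} = 3.068% × √10 = 9.702%.
z(97.5%) = 1.960.
VaR = 1.960 × 9.702% = 19.016%; on $20,000,000 that is $3,803,200.

$3,800,000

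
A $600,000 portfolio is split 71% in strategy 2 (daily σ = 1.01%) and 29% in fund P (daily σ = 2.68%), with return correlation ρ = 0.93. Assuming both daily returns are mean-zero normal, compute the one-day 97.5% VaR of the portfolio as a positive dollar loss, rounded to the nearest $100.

$17,300

σ_p² = 0.71²·1.01² + 0.29²·2.68² + 2·0.93·0.71·0.29·1.01·2.68 = 2.1549 (%²).
σ_p = √2.1549 = 1.468%.
At 97.5%, z = 1.960.
VaR = 1.960 × 1.468% = 2.877%; on $600,000 that is $17,262.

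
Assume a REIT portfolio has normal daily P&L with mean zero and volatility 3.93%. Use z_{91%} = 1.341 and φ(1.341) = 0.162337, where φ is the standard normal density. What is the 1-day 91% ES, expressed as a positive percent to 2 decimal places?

7.09%

Tail multiplier: φ(z)/(1−α) = 0.162337 / 0.09 = 1.804.
ES = 3.93% × 1.804 = 7.090%.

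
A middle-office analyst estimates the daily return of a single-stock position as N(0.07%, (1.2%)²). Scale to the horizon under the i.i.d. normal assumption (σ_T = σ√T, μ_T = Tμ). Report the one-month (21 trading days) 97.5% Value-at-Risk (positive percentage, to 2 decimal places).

At 97.5%, z = 1.960.
σ_{21d} = 1.2% × √21 = 5.499%; μ_{21d} = 21 × 0.07% = 1.470%.
VaR = −(1.470%) + 1.960 × 5.499% = 9.308%.

9.31%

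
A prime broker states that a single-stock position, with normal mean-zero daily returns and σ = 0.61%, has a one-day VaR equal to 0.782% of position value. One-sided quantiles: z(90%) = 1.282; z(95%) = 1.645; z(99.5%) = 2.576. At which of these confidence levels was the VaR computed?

Implied z = VaR/σ = 0.782 / 0.61 = 1.282.
This matches z(90%) = 1.282.

90%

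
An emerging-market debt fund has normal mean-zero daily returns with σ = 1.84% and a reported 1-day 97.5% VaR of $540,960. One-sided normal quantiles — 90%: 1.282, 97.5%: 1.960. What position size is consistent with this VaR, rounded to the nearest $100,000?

VaR as a fraction of value: z·σ = 1.960 × 1.84% = 3.6064%.
Position = $540,960 / 0.036064 = $15,000,000.

$15,000,000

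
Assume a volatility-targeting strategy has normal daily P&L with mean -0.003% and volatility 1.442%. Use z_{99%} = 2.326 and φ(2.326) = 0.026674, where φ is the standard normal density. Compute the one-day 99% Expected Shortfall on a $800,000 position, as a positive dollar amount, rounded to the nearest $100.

Tail multiplier: φ(z)/(1−α) = 0.026674 / 0.01 = 2.667.
ES = −(-0.003%) + 1.442% × 2.667 = 3.849%.
On $800,000: 0.03849 × $800,000 = $30,792.

$30,800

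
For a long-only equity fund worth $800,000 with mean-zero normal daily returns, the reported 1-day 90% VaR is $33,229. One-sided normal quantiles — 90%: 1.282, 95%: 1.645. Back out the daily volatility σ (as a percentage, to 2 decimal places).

3.24%

VaR as a fraction: $33,229 / $800,000 = 4.154%.
σ = VaR / z = 4.154% / 1.282 = 3.240%.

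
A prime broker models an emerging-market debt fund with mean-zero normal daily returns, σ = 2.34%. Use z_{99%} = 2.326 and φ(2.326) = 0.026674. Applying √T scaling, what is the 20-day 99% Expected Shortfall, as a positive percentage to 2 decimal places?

σ_{20d} = 2.34% × √20 = 10.465%.
ES multiplier = φ(z)/(1−α) = 0.026674/0.01 = 2.667.
ES = 10.465% × 2.667 = 27.910%.

27.91%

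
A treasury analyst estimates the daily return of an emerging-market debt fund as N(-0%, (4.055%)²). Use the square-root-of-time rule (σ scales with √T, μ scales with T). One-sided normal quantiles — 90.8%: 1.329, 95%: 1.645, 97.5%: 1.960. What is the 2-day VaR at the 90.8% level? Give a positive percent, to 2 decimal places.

7.62%

σ_{2d} = 4.055% × √2 = 5.735%.
VaR = 1.329 × 5.735% = 7.622%.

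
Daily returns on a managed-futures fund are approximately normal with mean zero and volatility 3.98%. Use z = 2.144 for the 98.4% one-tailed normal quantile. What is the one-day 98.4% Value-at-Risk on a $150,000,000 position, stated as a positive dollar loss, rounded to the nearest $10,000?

VaR = z·σ = 2.144 × 3.98% = 8.533%.
On $150,000,000: 0.08533 × $150,000,000 = $12,799,500.

$12,800,000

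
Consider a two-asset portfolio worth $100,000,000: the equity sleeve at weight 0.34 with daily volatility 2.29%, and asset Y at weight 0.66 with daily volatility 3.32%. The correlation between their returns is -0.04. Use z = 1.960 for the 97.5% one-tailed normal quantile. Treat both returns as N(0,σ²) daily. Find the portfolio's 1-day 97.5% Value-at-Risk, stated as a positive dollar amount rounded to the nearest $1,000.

σ_p² = 0.34²·2.29² + 0.66²·3.32² + 2·-0.04·0.34·0.66·2.29·3.32 = 5.2711 (%²).
σ_p = √5.2711 = 2.296%.
VaR = 1.960 × 2.296% = 4.500%; on $100,000,000 that is $4,500,000.

$4,500,000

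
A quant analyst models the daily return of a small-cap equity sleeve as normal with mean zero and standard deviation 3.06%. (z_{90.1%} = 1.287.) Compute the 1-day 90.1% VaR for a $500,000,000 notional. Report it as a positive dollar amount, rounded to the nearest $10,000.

$19,690,000

VaR = z·σ = 1.287 × 3.06% = 3.938%.
On $500,000,000: 0.03938 × $500,000,000 = $19,690,000.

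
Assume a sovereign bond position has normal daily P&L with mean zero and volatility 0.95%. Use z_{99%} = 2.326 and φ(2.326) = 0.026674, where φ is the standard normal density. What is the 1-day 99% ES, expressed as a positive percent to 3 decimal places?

2.534%

Tail multiplier: φ(z)/(1−α) = 0.026674 / 0.01 = 2.667.
ES = 0.95% × 2.667 = 2.534%.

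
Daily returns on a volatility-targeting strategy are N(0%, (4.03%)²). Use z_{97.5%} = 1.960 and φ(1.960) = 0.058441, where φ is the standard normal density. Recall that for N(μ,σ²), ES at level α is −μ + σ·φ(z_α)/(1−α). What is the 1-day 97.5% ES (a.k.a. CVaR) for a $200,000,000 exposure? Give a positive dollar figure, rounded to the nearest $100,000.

Tail multiplier: φ(z)/(1−α) = 0.058441 / 0.025 = 2.338.
ES = 4.03% × 2.338 = 9.422%.
On $200,000,000: 0.09422 × $200,000,000 = $18,844,000.

$18,800,000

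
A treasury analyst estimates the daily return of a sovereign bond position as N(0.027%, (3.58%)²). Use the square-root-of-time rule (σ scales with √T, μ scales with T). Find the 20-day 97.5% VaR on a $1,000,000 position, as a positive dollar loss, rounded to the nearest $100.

$308,400

At 97.5%, z = 1.960.
σ_{20d} = 3.58% × √20 = 16.010%; μ_{20d} = 20 × 0.027% = 0.540%.
VaR = −(0.540%) + 1.960 × 16.010% = 30.840%.
On $1,000,000: 0.30840 × $1,000,000 = $308,400.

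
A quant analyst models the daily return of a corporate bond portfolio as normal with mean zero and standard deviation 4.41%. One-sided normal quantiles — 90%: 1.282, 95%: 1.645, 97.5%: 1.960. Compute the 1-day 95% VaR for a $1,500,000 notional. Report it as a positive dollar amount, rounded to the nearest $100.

$108,800

VaR = z·σ = 1.645 × 4.41% = 7.254%.
On $1,500,000: 0.07254 × $1,500,000 = $108,810.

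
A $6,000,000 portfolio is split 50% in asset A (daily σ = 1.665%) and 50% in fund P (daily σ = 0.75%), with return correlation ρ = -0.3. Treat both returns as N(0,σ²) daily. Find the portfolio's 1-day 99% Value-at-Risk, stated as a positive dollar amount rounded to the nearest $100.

$112,200

σ_p² = 0.5²·1.665² + 0.5²·0.75² + 2·-0.3·0.5·0.5·1.665·0.75 = 0.6464 (%²).
σ_p = √0.6464 = 0.804%.
At 99%, z = 2.326.
VaR = 2.326 × 0.804% = 1.870%; on $6,000,000 that is $112,200.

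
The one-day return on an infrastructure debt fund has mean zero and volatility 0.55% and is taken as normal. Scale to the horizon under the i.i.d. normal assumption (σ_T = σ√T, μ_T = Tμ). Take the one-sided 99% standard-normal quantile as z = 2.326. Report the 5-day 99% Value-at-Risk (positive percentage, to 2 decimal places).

σ_{5d} = 0.55% × √5 = 1.230%.
VaR = 2.326 × 1.230% = 2.861%.

2.86%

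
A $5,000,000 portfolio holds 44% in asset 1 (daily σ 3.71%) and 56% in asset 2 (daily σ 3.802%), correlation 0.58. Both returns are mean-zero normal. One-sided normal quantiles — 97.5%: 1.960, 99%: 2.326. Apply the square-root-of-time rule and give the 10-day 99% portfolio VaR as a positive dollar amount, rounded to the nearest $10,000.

σ_p = √(0.44²·3.71² + 0.56²·3.802² + 2·0.58·0.44·0.56·3.71·3.802) = 3.351%.
σ_{10d} = 3.351% × √10 = 10.597%.
VaR = 2.326 × 10.597% = 24.649%; on $5,000,000 that is $1,232,450.

$1,230,000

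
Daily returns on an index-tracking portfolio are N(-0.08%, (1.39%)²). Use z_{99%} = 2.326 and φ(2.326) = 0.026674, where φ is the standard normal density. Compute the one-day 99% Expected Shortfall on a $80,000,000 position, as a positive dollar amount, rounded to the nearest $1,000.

$3,030,000

Tail multiplier: φ(z)/(1−α) = 0.026674 / 0.01 = 2.667.
ES = −(-0.08%) + 1.39% × 2.667 = 3.787%.
On $80,000,000: 0.03787 × $80,000,000 = $3,029,600.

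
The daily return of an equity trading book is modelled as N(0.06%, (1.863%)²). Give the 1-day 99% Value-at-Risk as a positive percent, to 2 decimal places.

4.27%

At 99% one-sided, z = 2.326.
VaR = −μ + z·σ = −(0.06%) + 2.326 × 1.863% = 4.273%.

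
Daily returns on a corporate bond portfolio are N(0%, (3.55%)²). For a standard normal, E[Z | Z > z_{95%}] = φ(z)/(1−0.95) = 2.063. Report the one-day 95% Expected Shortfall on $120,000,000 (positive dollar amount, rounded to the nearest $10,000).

$8,790,000

ES = 3.55% × 2.063 = 7.324%.
On $120,000,000: 0.07324 × $120,000,000 = $8,788,800.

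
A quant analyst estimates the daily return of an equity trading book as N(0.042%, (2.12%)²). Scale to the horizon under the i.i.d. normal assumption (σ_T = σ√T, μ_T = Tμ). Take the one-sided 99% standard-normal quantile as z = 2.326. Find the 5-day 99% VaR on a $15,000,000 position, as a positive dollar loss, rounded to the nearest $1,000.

$1,622,000

σ_{5d} = 2.12% × √5 = 4.740%; μ_{5d} = 5 × 0.042% = 0.210%.
VaR = −(0.210%) + 2.326 × 4.740% = 10.815%.
On $15,000,000: 0.10815 × $15,000,000 = $1,622,250.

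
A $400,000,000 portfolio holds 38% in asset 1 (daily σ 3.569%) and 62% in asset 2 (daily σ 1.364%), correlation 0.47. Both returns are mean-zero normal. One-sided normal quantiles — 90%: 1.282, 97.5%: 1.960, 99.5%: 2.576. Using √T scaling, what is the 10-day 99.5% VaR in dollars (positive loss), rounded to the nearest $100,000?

$62,100,000

σ_p = √(0.38²·3.569² + 0.62²·1.364² + 2·0.47·0.38·0.62·3.569·1.364) = 1.906%.
σ_{10d} = 1.906% × √10 = 6.027%.
VaR = 2.576 × 6.027% = 15.526%; on $400,000,000 that is $62,104,000.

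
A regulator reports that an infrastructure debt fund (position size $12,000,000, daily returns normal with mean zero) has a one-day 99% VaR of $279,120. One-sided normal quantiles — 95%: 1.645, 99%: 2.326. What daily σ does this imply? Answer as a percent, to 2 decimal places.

1.00%

VaR as a fraction: $279,120 / $12,000,000 = 2.326%.
σ = VaR / z = 2.326% / 2.326 = 1.000%.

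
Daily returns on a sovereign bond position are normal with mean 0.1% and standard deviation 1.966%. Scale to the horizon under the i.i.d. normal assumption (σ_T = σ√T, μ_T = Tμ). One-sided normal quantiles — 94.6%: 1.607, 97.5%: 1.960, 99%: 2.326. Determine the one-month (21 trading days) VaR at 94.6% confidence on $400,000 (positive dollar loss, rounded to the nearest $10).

σ_{21d} = 1.966% × √21 = 9.009%; μ_{21d} = 21 × 0.1% = 2.100%.
VaR = −(2.100%) + 1.607 × 9.009% = 12.377%.
On $400,000: 0.12377 × $400,000 = $49,508.

$49,510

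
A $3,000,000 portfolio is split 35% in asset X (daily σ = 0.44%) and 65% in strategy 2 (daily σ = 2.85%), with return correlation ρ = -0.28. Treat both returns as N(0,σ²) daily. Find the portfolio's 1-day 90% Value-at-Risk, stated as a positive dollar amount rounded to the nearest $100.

$69,800

σ_p² = 0.35²·0.44² + 0.65²·2.85² + 2·-0.28·0.35·0.65·0.44·2.85 = 3.2957 (%²).
σ_p = √3.2957 = 1.815%.
At 90%, z = 1.282.
VaR = 1.282 × 1.815% = 2.327%; on $3,000,000 that is $69,810.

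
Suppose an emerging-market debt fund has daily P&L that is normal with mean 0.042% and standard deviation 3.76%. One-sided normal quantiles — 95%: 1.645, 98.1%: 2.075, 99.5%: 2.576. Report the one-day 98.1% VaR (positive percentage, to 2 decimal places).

7.76%

VaR = −μ + z·σ = −(0.042%) + 2.075 × 3.76% = 7.760%.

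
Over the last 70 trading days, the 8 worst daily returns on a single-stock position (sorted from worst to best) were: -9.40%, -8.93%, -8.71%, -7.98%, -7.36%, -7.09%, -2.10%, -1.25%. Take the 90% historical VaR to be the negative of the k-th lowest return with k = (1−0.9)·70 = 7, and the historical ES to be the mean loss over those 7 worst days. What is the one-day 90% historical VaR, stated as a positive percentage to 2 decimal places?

2.10%

k = 7; the 7th lowest return is -2.10%, so VaR = 2.10%.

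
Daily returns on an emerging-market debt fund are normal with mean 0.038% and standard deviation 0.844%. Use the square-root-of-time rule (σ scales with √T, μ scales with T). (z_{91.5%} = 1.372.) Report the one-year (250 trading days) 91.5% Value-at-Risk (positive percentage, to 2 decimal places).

8.81%

σ_{250d} = 0.844% × √250 = 13.345%; μ_{250d} = 250 × 0.038% = 9.500%.
VaR = −(9.500%) + 1.372 × 13.345% = 8.809%.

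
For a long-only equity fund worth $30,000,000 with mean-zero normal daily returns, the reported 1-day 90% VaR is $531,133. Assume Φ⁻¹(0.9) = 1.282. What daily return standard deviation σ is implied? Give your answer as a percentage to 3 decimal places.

1.381%

VaR as a fraction: $531,133 / $30,000,000 = 1.770%.
σ = VaR / z = 1.770% / 1.282 = 1.381%.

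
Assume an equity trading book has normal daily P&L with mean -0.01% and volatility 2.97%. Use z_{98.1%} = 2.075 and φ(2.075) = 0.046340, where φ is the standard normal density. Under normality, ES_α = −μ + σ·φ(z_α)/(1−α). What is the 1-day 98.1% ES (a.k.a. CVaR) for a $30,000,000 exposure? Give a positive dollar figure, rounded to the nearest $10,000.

$2,180,000

Tail multiplier: φ(z)/(1−α) = 0.046340 / 0.019 = 2.439.
ES = −(-0.01%) + 2.97% × 2.439 = 7.254%.
On $30,000,000: 0.07254 × $30,000,000 = $2,176,200.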